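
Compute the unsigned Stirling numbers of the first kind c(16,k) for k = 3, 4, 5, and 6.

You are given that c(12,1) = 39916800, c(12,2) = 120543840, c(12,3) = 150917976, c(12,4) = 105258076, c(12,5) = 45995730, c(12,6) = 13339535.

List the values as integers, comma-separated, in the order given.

6165817614720, 5056995703824, 2706813345600, 1009672107080

@13  (13,1):39916800·12+0→479001600, (13,2):120543840·12+39916800→1486442880, (13,3):150917976·12+120543840→1931559552, (13,4):105258076·12+150917976→1414014888, (13,5):45995730·12+105258076→657206836, (13,6):13339535·12+45995730→206070150
@14  (14,1):479001600·13+0→6227020800, (14,2):1486442880·13+479001600→19802759040, (14,3):1931559552·13+1486442880→26596717056, (14,4):1414014888·13+1931559552→20313753096, (14,5):657206836·13+1414014888→9957703756, (14,6):206070150·13+657206836→3336118786
@15  (15,2):19802759040·14+6227020800→283465647360, (15,3):26596717056·14+19802759040→392156797824, (15,4):20313753096·14+26596717056→310989260400, (15,5):9957703756·14+20313753096→159721605680, (15,6):3336118786·14+9957703756→56663366760
@16  (16,3):392156797824·15+283465647360→6165817614720, (16,4):310989260400·15+392156797824→5056995703824, (16,5):159721605680·15+310989260400→2706813345600, (16,6):56663366760·15+159721605680→1009672107080
Read c(16,3) = 6165817614720, c(16,4) = 5056995703824, c(16,5) = 2706813345600, c(16,6) = 1009672107080.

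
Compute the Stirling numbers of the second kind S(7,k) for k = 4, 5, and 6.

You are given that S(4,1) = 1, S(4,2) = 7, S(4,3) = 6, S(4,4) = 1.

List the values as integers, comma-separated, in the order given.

row 5: T[5][2]=2·7+1=15  T[5][3]=3·6+7=25  T[5][4]=4·1+6=10  T[5][5]=5·0+1=1
row 6: T[6][3]=3·25+15=90  T[6][4]=4·10+25=65  T[6][5]=5·1+10=15  T[6][6]=6·0+1=1
row 7: T[7][4]=4·65+90=350  T[7][5]=5·15+65=140  T[7][6]=6·1+15=21
Read S(7,4) = 350, S(7,5) = 140, S(7,6) = 21.

350, 140, 21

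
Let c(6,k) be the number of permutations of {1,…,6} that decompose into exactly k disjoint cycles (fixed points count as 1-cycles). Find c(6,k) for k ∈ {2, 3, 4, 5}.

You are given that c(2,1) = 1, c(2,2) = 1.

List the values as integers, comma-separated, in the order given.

@3  (3,1):1·2+0→2, (3,2):1·2+1→3, (3,3):0·2+1→1
@4  (4,1):2·3+0→6, (4,2):3·3+2→11, (4,3):1·3+3→6, (4,4):0·3+1→1
@5  (5,1):6·4+0→24, (5,2):11·4+6→50, (5,3):6·4+11→35, (5,4):1·4+6→10, (5,5):0·4+1→1
@6  (6,2):50·5+24→274, (6,3):35·5+50→225, (6,4):10·5+35→85, (6,5):1·5+10→15
Read c(6,2) = 274, c(6,3) = 225, c(6,4) = 85, c(6,5) = 15.

274, 225, 85, 15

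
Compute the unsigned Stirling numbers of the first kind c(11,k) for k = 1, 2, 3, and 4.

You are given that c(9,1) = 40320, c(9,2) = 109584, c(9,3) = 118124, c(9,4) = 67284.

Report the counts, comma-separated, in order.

3628800, 10628640, 12753576, 8409500

i=10: T(10,1)=0+9·40320=362880 | T(10,2)=40320+9·109584=1026576 | T(10,3)=109584+9·118124=1172700 | T(10,4)=118124+9·67284=723680
i=11: T(11,1)=0+10·362880=3628800 | T(11,2)=362880+10·1026576=10628640 | T(11,3)=1026576+10·1172700=12753576 | T(11,4)=1172700+10·723680=8409500
Read c(11,1) = 3628800, c(11,2) = 10628640, c(11,3) = 12753576, c(11,4) = 8409500.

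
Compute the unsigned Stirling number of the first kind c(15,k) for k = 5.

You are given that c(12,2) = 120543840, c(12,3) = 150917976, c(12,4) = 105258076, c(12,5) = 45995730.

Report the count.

159721605680

row 13: T[13][3]=12·150917976+120543840=1931559552  T[13][4]=12·105258076+150917976=1414014888  T[13][5]=12·45995730+105258076=657206836
row 14: T[14][4]=13·1414014888+1931559552=20313753096  T[14][5]=13·657206836+1414014888=9957703756
row 15: T[15][5]=14·9957703756+20313753096=159721605680
Read c(15,5) = 159721605680.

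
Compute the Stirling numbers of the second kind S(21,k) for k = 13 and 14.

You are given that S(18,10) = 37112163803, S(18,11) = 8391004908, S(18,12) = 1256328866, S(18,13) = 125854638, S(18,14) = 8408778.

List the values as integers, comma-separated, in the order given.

1204909218331, 149304004500

row 19: T[19][11]=11·8391004908+37112163803=129413217791  T[19][12]=12·1256328866+8391004908=23466951300  T[19][13]=13·125854638+1256328866=2892439160  T[19][14]=14·8408778+125854638=243577530
row 20: T[20][12]=12·23466951300+129413217791=411016633391  T[20][13]=13·2892439160+23466951300=61068660380  T[20][14]=14·243577530+2892439160=6302524580
row 21: T[21][13]=13·61068660380+411016633391=1204909218331  T[21][14]=14·6302524580+61068660380=149304004500
Read S(21,13) = 1204909218331, S(21,14) = 149304004500.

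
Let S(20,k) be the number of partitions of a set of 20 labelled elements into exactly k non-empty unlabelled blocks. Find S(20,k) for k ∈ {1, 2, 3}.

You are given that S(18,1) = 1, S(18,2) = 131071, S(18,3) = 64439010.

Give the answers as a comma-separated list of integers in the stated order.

1, 524287, 580606446

row 19: T[19][1]=1·1+0=1  T[19][2]=2·131071+1=262143  T[19][3]=3·64439010+131071=193448101
row 20: T[20][1]=1·1+0=1  T[20][2]=2·262143+1=524287  T[20][3]=3·193448101+262143=580606446
Read S(20,1) = 1, S(20,2) = 524287, S(20,3) = 580606446.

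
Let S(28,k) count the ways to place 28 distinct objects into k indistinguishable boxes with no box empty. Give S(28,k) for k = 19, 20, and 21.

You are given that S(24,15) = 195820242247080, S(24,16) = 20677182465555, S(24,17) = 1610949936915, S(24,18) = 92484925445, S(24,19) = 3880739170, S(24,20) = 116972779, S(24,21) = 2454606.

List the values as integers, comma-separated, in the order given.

i=25: T(25,16)=195820242247080+16·20677182465555=526655161695960 | T(25,17)=20677182465555+17·1610949936915=48063331393110 | T(25,18)=1610949936915+18·92484925445=3275678594925 | T(25,19)=92484925445+19·3880739170=166218969675 | T(25,20)=3880739170+20·116972779=6220194750 | T(25,21)=116972779+21·2454606=168519505
i=26: T(26,17)=526655161695960+17·48063331393110=1343731795378830 | T(26,18)=48063331393110+18·3275678594925=107025546101760 | T(26,19)=3275678594925+19·166218969675=6433839018750 | T(26,20)=166218969675+20·6220194750=290622864675 | T(26,21)=6220194750+21·168519505=9759104355
i=27: T(27,18)=1343731795378830+18·107025546101760=3270191625210510 | T(27,19)=107025546101760+19·6433839018750=229268487458010 | T(27,20)=6433839018750+20·290622864675=12246296312250 | T(27,21)=290622864675+21·9759104355=495564056130
i=28: T(28,19)=3270191625210510+19·229268487458010=7626292886912700 | T(28,20)=229268487458010+20·12246296312250=474194413703010 | T(28,21)=12246296312250+21·495564056130=22653141490980
Read S(28,19) = 7626292886912700, S(28,20) = 474194413703010, S(28,21) = 22653141490980.

7626292886912700, 474194413703010, 22653141490980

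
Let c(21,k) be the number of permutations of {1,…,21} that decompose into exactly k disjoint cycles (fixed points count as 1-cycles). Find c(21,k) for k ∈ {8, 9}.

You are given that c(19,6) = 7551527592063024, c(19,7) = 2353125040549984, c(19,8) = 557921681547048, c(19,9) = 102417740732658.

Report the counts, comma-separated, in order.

r20: T_20,7=19×2353125040549984+7551527592063024=52260903362512720; T_20,8=19×557921681547048+2353125040549984=12953636989943896; T_20,9=19×102417740732658+557921681547048=2503858755467550
r21: T_21,8=20×12953636989943896+52260903362512720=311333643161390640; T_21,9=20×2503858755467550+12953636989943896=63030812099294896
Read c(21,8) = 311333643161390640, c(21,9) = 63030812099294896.

311333643161390640, 63030812099294896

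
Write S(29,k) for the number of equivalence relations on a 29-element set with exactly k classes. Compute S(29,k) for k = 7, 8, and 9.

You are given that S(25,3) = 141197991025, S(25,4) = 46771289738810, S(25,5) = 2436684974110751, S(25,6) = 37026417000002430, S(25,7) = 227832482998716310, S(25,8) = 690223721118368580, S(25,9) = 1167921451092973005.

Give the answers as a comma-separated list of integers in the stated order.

588469772213874823272, 3224318613979279184316, 9452962848327254398506

r26: T_26,4=4×46771289738810+141197991025=187226356946265; T_26,5=5×2436684974110751+46771289738810=12230196160292565; T_26,6=6×37026417000002430+2436684974110751=224595186974125331; T_26,7=7×227832482998716310+37026417000002430=1631853797991016600; T_26,8=8×690223721118368580+227832482998716310=5749622251945664950; T_26,9=9×1167921451092973005+690223721118368580=11201516780955125625
r27: T_27,5=5×12230196160292565+187226356946265=61338207158409090; T_27,6=6×224595186974125331+12230196160292565=1359801318005044551; T_27,7=7×1631853797991016600+224595186974125331=11647571772911241531; T_27,8=8×5749622251945664950+1631853797991016600=47628831813556336200; T_27,9=9×11201516780955125625+5749622251945664950=106563273280541795575
r28: T_28,6=6×1359801318005044551+61338207158409090=8220146115188676396; T_28,7=7×11647571772911241531+1359801318005044551=82892803728383735268; T_28,8=8×47628831813556336200+11647571772911241531=392678226281361931131; T_28,9=9×106563273280541795575+47628831813556336200=1006698291338432496375
r29: T_29,7=7×82892803728383735268+8220146115188676396=588469772213874823272; T_29,8=8×392678226281361931131+82892803728383735268=3224318613979279184316; T_29,9=9×1006698291338432496375+392678226281361931131=9452962848327254398506
Read S(29,7) = 588469772213874823272, S(29,8) = 3224318613979279184316, S(29,9) = 9452962848327254398506.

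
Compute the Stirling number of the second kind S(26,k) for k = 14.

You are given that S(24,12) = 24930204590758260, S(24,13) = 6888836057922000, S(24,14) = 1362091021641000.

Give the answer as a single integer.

[25] T[25,13]:13*6888836057922000+24930204590758260=114485073343744260 · T[25,14]:14*1362091021641000+6888836057922000=25958110360896000
[26] T[26,14]:14*25958110360896000+114485073343744260=477898618396288260
Read S(26,14) = 477898618396288260.

477898618396288260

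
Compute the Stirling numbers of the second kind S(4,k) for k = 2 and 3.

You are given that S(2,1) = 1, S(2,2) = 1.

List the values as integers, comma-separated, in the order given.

[3] T[3,1]:1*1+0=1 · T[3,2]:2*1+1=3 · T[3,3]:3*0+1=1
[4] T[4,2]:2*3+1=7 · T[4,3]:3*1+3=6
Read S(4,2) = 7, S(4,3) = 6.

7, 6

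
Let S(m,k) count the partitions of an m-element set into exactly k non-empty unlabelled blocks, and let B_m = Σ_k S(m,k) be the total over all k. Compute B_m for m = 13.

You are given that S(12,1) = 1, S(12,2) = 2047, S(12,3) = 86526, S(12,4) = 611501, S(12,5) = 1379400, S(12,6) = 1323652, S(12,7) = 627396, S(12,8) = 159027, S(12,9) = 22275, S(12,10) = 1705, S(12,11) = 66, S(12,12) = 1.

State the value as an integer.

27644437

@13  (13,1):1·1+0→1, (13,2):2047·2+1→4095, (13,3):86526·3+2047→261625, (13,4):611501·4+86526→2532530, (13,5):1379400·5+611501→7508501, (13,6):1323652·6+1379400→9321312, (13,7):627396·7+1323652→5715424, (13,8):159027·8+627396→1899612, (13,9):22275·9+159027→359502, (13,10):1705·10+22275→39325, (13,11):66·11+1705→2431, (13,12):1·12+66→78, (13,13):0·13+1→1
B_13 = ΣS(13,k) = 1+4095+261625+2532530+7508501+9321312+5715424+1899612+359502+39325+2431+78+1 = 27644437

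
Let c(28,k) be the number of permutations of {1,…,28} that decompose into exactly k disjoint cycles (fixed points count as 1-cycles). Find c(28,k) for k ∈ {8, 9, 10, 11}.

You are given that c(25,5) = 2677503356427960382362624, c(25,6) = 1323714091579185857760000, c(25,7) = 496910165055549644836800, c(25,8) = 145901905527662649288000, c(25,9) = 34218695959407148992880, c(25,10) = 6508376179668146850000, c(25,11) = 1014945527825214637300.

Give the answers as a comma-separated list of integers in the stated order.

3673742549077683082376236224, 936363983558079713086850400, 195460557459107504515368560, 33819732719881270820297640

[26] T[26,6]:25*1323714091579185857760000+2677503356427960382362624=35770355645907606826362624 · T[26,7]:25*496910165055549644836800+1323714091579185857760000=13746468217967926978680000 · T[26,8]:25*145901905527662649288000+496910165055549644836800=4144457803247115877036800 · T[26,9]:25*34218695959407148992880+145901905527662649288000=1001369304512841374110000 · T[26,10]:25*6508376179668146850000+34218695959407148992880=196928100451110820242880 · T[26,11]:25*1014945527825214637300+6508376179668146850000=31882014375298512782500
[27] T[27,7]:26*13746468217967926978680000+35770355645907606826362624=393178529313073708272042624 · T[27,8]:26*4144457803247115877036800+13746468217967926978680000=121502371102392939781636800 · T[27,9]:26*1001369304512841374110000+4144457803247115877036800=30180059720580991603896800 · T[27,10]:26*196928100451110820242880+1001369304512841374110000=6121499916241722700424880 · T[27,11]:26*31882014375298512782500+196928100451110820242880=1025860474208872152587880
[28] T[28,8]:27*121502371102392939781636800+393178529313073708272042624=3673742549077683082376236224 · T[28,9]:27*30180059720580991603896800+121502371102392939781636800=936363983558079713086850400 · T[28,10]:27*6121499916241722700424880+30180059720580991603896800=195460557459107504515368560 · T[28,11]:27*1025860474208872152587880+6121499916241722700424880=33819732719881270820297640
Read c(28,8) = 3673742549077683082376236224, c(28,9) = 936363983558079713086850400, c(28,10) = 195460557459107504515368560, c(28,11) = 33819732719881270820297640.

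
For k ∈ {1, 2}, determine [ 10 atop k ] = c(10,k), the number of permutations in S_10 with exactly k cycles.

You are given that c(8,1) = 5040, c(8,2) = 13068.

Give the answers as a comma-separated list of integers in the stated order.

r9: T_9,1=8×5040+0=40320; T_9,2=8×13068+5040=109584
r10: T_10,1=9×40320+0=362880; T_10,2=9×109584+40320=1026576
Read c(10,1) = 362880, c(10,2) = 1026576.

362880, 1026576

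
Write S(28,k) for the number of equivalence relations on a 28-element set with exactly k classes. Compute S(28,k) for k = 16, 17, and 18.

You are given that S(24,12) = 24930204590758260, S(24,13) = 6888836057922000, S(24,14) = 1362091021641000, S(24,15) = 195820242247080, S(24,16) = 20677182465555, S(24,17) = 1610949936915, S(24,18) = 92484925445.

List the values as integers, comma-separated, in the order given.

6539643128396047620, 898741468057510350, 94432767017711850

[25] T[25,13]:13*6888836057922000+24930204590758260=114485073343744260 · T[25,14]:14*1362091021641000+6888836057922000=25958110360896000 · T[25,15]:15*195820242247080+1362091021641000=4299394655347200 · T[25,16]:16*20677182465555+195820242247080=526655161695960 · T[25,17]:17*1610949936915+20677182465555=48063331393110 · T[25,18]:18*92484925445+1610949936915=3275678594925
[26] T[26,14]:14*25958110360896000+114485073343744260=477898618396288260 · T[26,15]:15*4299394655347200+25958110360896000=90449030191104000 · T[26,16]:16*526655161695960+4299394655347200=12725877242482560 · T[26,17]:17*48063331393110+526655161695960=1343731795378830 · T[26,18]:18*3275678594925+48063331393110=107025546101760
[27] T[27,15]:15*90449030191104000+477898618396288260=1834634071262848260 · T[27,16]:16*12725877242482560+90449030191104000=294063066070824960 · T[27,17]:17*1343731795378830+12725877242482560=35569317763922670 · T[27,18]:18*107025546101760+1343731795378830=3270191625210510
[28] T[28,16]:16*294063066070824960+1834634071262848260=6539643128396047620 · T[28,17]:17*35569317763922670+294063066070824960=898741468057510350 · T[28,18]:18*3270191625210510+35569317763922670=94432767017711850
Read S(28,16) = 6539643128396047620, S(28,17) = 898741468057510350, S(28,18) = 94432767017711850.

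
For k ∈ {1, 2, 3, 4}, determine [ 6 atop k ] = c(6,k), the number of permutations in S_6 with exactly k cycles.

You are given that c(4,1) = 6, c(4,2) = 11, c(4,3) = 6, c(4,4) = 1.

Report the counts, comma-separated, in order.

@5  (5,1):6·4+0→24, (5,2):11·4+6→50, (5,3):6·4+11→35, (5,4):1·4+6→10
@6  (6,1):24·5+0→120, (6,2):50·5+24→274, (6,3):35·5+50→225, (6,4):10·5+35→85
Read c(6,1) = 120, c(6,2) = 274, c(6,3) = 225, c(6,4) = 85.

120, 274, 225, 85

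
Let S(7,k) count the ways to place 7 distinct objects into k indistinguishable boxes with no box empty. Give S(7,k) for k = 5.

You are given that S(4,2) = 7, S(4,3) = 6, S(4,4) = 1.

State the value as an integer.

r5: T_5,3=3×6+7=25; T_5,4=4×1+6=10; T_5,5=5×0+1=1
r6: T_6,4=4×10+25=65; T_6,5=5×1+10=15
r7: T_7,5=5×15+65=140
Read S(7,5) = 140.

140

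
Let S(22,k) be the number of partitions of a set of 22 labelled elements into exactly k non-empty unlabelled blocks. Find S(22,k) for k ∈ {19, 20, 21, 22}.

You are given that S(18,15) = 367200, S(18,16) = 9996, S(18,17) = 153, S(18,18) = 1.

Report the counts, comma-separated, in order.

r19: T_19,16=16×9996+367200=527136; T_19,17=17×153+9996=12597; T_19,18=18×1+153=171; T_19,19=19×0+1=1
r20: T_20,17=17×12597+527136=741285; T_20,18=18×171+12597=15675; T_20,19=19×1+171=190; T_20,20=20×0+1=1
r21: T_21,18=18×15675+741285=1023435; T_21,19=19×190+15675=19285; T_21,20=20×1+190=210; T_21,21=21×0+1=1
r22: T_22,19=19×19285+1023435=1389850; T_22,20=20×210+19285=23485; T_22,21=21×1+210=231; T_22,22=22×0+1=1
Read S(22,19) = 1389850, S(22,20) = 23485, S(22,21) = 231, S(22,22) = 1.

1389850, 23485, 231, 1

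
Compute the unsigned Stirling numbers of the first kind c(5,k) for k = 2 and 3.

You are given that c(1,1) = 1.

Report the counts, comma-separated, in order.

50, 35

row 2: T[2][1]=1·1+0=1  T[2][2]=1·0+1=1
row 3: T[3][1]=2·1+0=2  T[3][2]=2·1+1=3  T[3][3]=2·0+1=1
row 4: T[4][1]=3·2+0=6  T[4][2]=3·3+2=11  T[4][3]=3·1+3=6
row 5: T[5][2]=4·11+6=50  T[5][3]=4·6+11=35
Read c(5,2) = 50, c(5,3) = 35.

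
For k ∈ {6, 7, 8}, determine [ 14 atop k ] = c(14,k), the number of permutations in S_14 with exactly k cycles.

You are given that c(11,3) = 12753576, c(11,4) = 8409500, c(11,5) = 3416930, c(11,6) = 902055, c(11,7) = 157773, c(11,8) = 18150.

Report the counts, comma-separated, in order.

3336118786, 790943153, 135036473

[12] T[12,4]:11*8409500+12753576=105258076 · T[12,5]:11*3416930+8409500=45995730 · T[12,6]:11*902055+3416930=13339535 · T[12,7]:11*157773+902055=2637558 · T[12,8]:11*18150+157773=357423
[13] T[13,5]:12*45995730+105258076=657206836 · T[13,6]:12*13339535+45995730=206070150 · T[13,7]:12*2637558+13339535=44990231 · T[13,8]:12*357423+2637558=6926634
[14] T[14,6]:13*206070150+657206836=3336118786 · T[14,7]:13*44990231+206070150=790943153 · T[14,8]:13*6926634+44990231=135036473
Read c(14,6) = 3336118786, c(14,7) = 790943153, c(14,8) = 135036473.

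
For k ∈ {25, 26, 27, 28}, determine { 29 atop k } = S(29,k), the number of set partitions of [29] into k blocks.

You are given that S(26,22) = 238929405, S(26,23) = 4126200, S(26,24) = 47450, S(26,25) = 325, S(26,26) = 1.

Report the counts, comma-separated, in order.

626551380, 8336601, 74907, 406

row 27: T[27][23]=23·4126200+238929405=333832005  T[27][24]=24·47450+4126200=5265000  T[27][25]=25·325+47450=55575  T[27][26]=26·1+325=351  T[27][27]=27·0+1=1
row 28: T[28][24]=24·5265000+333832005=460192005  T[28][25]=25·55575+5265000=6654375  T[28][26]=26·351+55575=64701  T[28][27]=27·1+351=378  T[28][28]=28·0+1=1
row 29: T[29][25]=25·6654375+460192005=626551380  T[29][26]=26·64701+6654375=8336601  T[29][27]=27·378+64701=74907  T[29][28]=28·1+378=406
Read S(29,25) = 626551380, S(29,26) = 8336601, S(29,27) = 74907, S(29,28) = 406.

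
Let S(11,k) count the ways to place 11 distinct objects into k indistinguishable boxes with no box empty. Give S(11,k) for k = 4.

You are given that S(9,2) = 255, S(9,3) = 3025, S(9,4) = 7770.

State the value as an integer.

145750

@10  (10,3):3025·3+255→9330, (10,4):7770·4+3025→34105
@11  (11,4):34105·4+9330→145750
Read S(11,4) = 145750.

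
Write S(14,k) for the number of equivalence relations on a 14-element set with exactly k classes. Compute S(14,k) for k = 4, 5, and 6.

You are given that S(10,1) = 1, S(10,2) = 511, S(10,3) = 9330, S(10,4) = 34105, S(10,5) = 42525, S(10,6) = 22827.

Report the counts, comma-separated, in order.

[11] T[11,1]:1*1+0=1 · T[11,2]:2*511+1=1023 · T[11,3]:3*9330+511=28501 · T[11,4]:4*34105+9330=145750 · T[11,5]:5*42525+34105=246730 · T[11,6]:6*22827+42525=179487
[12] T[12,2]:2*1023+1=2047 · T[12,3]:3*28501+1023=86526 · T[12,4]:4*145750+28501=611501 · T[12,5]:5*246730+145750=1379400 · T[12,6]:6*179487+246730=1323652
[13] T[13,3]:3*86526+2047=261625 · T[13,4]:4*611501+86526=2532530 · T[13,5]:5*1379400+611501=7508501 · T[13,6]:6*1323652+1379400=9321312
[14] T[14,4]:4*2532530+261625=10391745 · T[14,5]:5*7508501+2532530=40075035 · T[14,6]:6*9321312+7508501=63436373
Read S(14,4) = 10391745, S(14,5) = 40075035, S(14,6) = 63436373.

10391745, 40075035, 63436373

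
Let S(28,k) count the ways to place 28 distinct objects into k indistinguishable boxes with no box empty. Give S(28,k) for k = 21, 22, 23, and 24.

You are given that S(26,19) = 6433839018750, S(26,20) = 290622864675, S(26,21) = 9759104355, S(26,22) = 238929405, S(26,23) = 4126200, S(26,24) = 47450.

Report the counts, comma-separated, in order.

22653141490980, 825906183960, 22693687380, 460192005

[27] T[27,20]:20*290622864675+6433839018750=12246296312250 · T[27,21]:21*9759104355+290622864675=495564056130 · T[27,22]:22*238929405+9759104355=15015551265 · T[27,23]:23*4126200+238929405=333832005 · T[27,24]:24*47450+4126200=5265000
[28] T[28,21]:21*495564056130+12246296312250=22653141490980 · T[28,22]:22*15015551265+495564056130=825906183960 · T[28,23]:23*333832005+15015551265=22693687380 · T[28,24]:24*5265000+333832005=460192005
Read S(28,21) = 22653141490980, S(28,22) = 825906183960, S(28,23) = 22693687380, S(28,24) = 460192005.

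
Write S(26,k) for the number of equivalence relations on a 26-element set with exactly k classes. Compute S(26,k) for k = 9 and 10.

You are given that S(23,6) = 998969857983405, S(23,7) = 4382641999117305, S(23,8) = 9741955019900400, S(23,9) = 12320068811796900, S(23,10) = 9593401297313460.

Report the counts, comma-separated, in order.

r24: T_24,7=7×4382641999117305+998969857983405=31677463851804540; T_24,8=8×9741955019900400+4382641999117305=82318282158320505; T_24,9=9×12320068811796900+9741955019900400=120622574326072500; T_24,10=10×9593401297313460+12320068811796900=108254081784931500
r25: T_25,8=8×82318282158320505+31677463851804540=690223721118368580; T_25,9=9×120622574326072500+82318282158320505=1167921451092973005; T_25,10=10×108254081784931500+120622574326072500=1203163392175387500
r26: T_26,9=9×1167921451092973005+690223721118368580=11201516780955125625; T_26,10=10×1203163392175387500+1167921451092973005=13199555372846848005
Read S(26,9) = 11201516780955125625, S(26,10) = 13199555372846848005.

11201516780955125625, 13199555372846848005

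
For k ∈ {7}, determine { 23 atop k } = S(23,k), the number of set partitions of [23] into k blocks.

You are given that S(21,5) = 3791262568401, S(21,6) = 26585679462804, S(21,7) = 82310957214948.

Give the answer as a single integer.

@22  (22,6):26585679462804·6+3791262568401→163305339345225, (22,7):82310957214948·7+26585679462804→602762379967440
@23  (23,7):602762379967440·7+163305339345225→4382641999117305
Read S(23,7) = 4382641999117305.

4382641999117305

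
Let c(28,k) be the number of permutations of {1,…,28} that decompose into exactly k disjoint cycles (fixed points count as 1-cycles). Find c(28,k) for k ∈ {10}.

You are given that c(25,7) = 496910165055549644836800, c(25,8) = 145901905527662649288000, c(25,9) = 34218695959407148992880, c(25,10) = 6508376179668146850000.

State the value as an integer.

195460557459107504515368560

r26: T_26,8=25×145901905527662649288000+496910165055549644836800=4144457803247115877036800; T_26,9=25×34218695959407148992880+145901905527662649288000=1001369304512841374110000; T_26,10=25×6508376179668146850000+34218695959407148992880=196928100451110820242880
r27: T_27,9=26×1001369304512841374110000+4144457803247115877036800=30180059720580991603896800; T_27,10=26×196928100451110820242880+1001369304512841374110000=6121499916241722700424880
r28: T_28,10=27×6121499916241722700424880+30180059720580991603896800=195460557459107504515368560
Read c(28,10) = 195460557459107504515368560.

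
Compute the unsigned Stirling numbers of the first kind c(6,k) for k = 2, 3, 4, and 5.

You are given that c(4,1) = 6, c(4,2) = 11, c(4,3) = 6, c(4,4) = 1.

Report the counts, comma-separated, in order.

274, 225, 85, 15

@5  (5,1):6·4+0→24, (5,2):11·4+6→50, (5,3):6·4+11→35, (5,4):1·4+6→10, (5,5):0·4+1→1
@6  (6,2):50·5+24→274, (6,3):35·5+50→225, (6,4):10·5+35→85, (6,5):1·5+10→15
Read c(6,2) = 274, c(6,3) = 225, c(6,4) = 85, c(6,5) = 15.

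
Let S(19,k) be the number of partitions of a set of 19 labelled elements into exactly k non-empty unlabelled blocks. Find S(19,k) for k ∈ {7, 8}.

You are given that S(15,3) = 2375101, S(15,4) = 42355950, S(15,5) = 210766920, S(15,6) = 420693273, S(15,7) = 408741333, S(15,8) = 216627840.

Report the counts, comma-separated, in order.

1492924634839, 1709751003480

row 16: T[16][4]=4·42355950+2375101=171798901  T[16][5]=5·210766920+42355950=1096190550  T[16][6]=6·420693273+210766920=2734926558  T[16][7]=7·408741333+420693273=3281882604  T[16][8]=8·216627840+408741333=2141764053
row 17: T[17][5]=5·1096190550+171798901=5652751651  T[17][6]=6·2734926558+1096190550=17505749898  T[17][7]=7·3281882604+2734926558=25708104786  T[17][8]=8·2141764053+3281882604=20415995028
row 18: T[18][6]=6·17505749898+5652751651=110687251039  T[18][7]=7·25708104786+17505749898=197462483400  T[18][8]=8·20415995028+25708104786=189036065010
row 19: T[19][7]=7·197462483400+110687251039=1492924634839  T[19][8]=8·189036065010+197462483400=1709751003480
Read S(19,7) = 1492924634839, S(19,8) = 1709751003480.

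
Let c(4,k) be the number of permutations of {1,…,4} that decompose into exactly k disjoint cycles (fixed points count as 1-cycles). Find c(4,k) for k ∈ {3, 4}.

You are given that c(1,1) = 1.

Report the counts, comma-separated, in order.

6, 1

row 2: T[2][1]=1·1+0=1  T[2][2]=1·0+1=1
row 3: T[3][2]=2·1+1=3  T[3][3]=2·0+1=1
row 4: T[4][3]=3·1+3=6  T[4][4]=3·0+1=1
Read c(4,3) = 6, c(4,4) = 1.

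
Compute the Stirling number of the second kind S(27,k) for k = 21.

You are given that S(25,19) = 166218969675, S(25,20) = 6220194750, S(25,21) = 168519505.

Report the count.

495564056130

[26] T[26,20]:20*6220194750+166218969675=290622864675 · T[26,21]:21*168519505+6220194750=9759104355
[27] T[27,21]:21*9759104355+290622864675=495564056130
Read S(27,21) = 495564056130.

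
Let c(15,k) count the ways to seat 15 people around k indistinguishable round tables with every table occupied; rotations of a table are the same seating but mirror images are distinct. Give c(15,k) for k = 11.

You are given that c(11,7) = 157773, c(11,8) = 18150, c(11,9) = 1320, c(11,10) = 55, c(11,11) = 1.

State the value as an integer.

[12] T[12,8]:11*18150+157773=357423 · T[12,9]:11*1320+18150=32670 · T[12,10]:11*55+1320=1925 · T[12,11]:11*1+55=66
[13] T[13,9]:12*32670+357423=749463 · T[13,10]:12*1925+32670=55770 · T[13,11]:12*66+1925=2717
[14] T[14,10]:13*55770+749463=1474473 · T[14,11]:13*2717+55770=91091
[15] T[15,11]:14*91091+1474473=2749747
Read c(15,11) = 2749747.

2749747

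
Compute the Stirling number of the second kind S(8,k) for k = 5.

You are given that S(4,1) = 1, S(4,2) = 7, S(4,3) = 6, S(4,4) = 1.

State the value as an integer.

1050

@5  (5,2):7·2+1→15, (5,3):6·3+7→25, (5,4):1·4+6→10, (5,5):0·5+1→1
@6  (6,3):25·3+15→90, (6,4):10·4+25→65, (6,5):1·5+10→15
@7  (7,4):65·4+90→350, (7,5):15·5+65→140
@8  (8,5):140·5+350→1050
Read S(8,5) = 1050.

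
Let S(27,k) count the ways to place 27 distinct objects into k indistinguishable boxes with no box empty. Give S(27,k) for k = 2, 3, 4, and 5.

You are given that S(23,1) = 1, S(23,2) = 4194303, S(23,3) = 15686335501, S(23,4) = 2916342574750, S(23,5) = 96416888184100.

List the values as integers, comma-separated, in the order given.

67108863, 1270865805301, 749329038535350, 61338207158409090

[24] T[24,1]:1*1+0=1 · T[24,2]:2*4194303+1=8388607 · T[24,3]:3*15686335501+4194303=47063200806 · T[24,4]:4*2916342574750+15686335501=11681056634501 · T[24,5]:5*96416888184100+2916342574750=485000783495250
[25] T[25,1]:1*1+0=1 · T[25,2]:2*8388607+1=16777215 · T[25,3]:3*47063200806+8388607=141197991025 · T[25,4]:4*11681056634501+47063200806=46771289738810 · T[25,5]:5*485000783495250+11681056634501=2436684974110751
[26] T[26,1]:1*1+0=1 · T[26,2]:2*16777215+1=33554431 · T[26,3]:3*141197991025+16777215=423610750290 · T[26,4]:4*46771289738810+141197991025=187226356946265 · T[26,5]:5*2436684974110751+46771289738810=12230196160292565
[27] T[27,2]:2*33554431+1=67108863 · T[27,3]:3*423610750290+33554431=1270865805301 · T[27,4]:4*187226356946265+423610750290=749329038535350 · T[27,5]:5*12230196160292565+187226356946265=61338207158409090
Read S(27,2) = 67108863, S(27,3) = 1270865805301, S(27,4) = 749329038535350, S(27,5) = 61338207158409090.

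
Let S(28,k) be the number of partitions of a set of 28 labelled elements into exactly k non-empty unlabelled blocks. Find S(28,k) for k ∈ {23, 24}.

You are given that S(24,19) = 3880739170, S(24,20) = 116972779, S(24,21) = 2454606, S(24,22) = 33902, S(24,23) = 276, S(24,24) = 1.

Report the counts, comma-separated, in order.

i=25: T(25,20)=3880739170+20·116972779=6220194750 | T(25,21)=116972779+21·2454606=168519505 | T(25,22)=2454606+22·33902=3200450 | T(25,23)=33902+23·276=40250 | T(25,24)=276+24·1=300
i=26: T(26,21)=6220194750+21·168519505=9759104355 | T(26,22)=168519505+22·3200450=238929405 | T(26,23)=3200450+23·40250=4126200 | T(26,24)=40250+24·300=47450
i=27: T(27,22)=9759104355+22·238929405=15015551265 | T(27,23)=238929405+23·4126200=333832005 | T(27,24)=4126200+24·47450=5265000
i=28: T(28,23)=15015551265+23·333832005=22693687380 | T(28,24)=333832005+24·5265000=460192005
Read S(28,23) = 22693687380, S(28,24) = 460192005.

22693687380, 460192005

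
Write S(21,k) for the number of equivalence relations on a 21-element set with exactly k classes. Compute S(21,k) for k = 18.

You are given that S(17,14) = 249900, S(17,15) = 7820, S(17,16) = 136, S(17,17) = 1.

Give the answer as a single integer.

i=18: T(18,15)=249900+15·7820=367200 | T(18,16)=7820+16·136=9996 | T(18,17)=136+17·1=153 | T(18,18)=1+18·0=1
i=19: T(19,16)=367200+16·9996=527136 | T(19,17)=9996+17·153=12597 | T(19,18)=153+18·1=171
i=20: T(20,17)=527136+17·12597=741285 | T(20,18)=12597+18·171=15675
i=21: T(21,18)=741285+18·15675=1023435
Read S(21,18) = 1023435.

1023435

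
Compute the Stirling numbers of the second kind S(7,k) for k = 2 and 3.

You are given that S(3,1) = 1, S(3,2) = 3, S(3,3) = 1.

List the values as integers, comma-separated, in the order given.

63, 301

r4: T_4,1=1×1+0=1; T_4,2=2×3+1=7; T_4,3=3×1+3=6
r5: T_5,1=1×1+0=1; T_5,2=2×7+1=15; T_5,3=3×6+7=25
r6: T_6,1=1×1+0=1; T_6,2=2×15+1=31; T_6,3=3×25+15=90
r7: T_7,2=2×31+1=63; T_7,3=3×90+31=301
Read S(7,2) = 63, S(7,3) = 301.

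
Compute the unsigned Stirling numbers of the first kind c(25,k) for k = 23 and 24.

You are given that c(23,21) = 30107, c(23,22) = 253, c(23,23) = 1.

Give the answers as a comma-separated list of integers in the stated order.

i=24: T(24,22)=30107+23·253=35926 | T(24,23)=253+23·1=276 | T(24,24)=1+23·0=1
i=25: T(25,23)=35926+24·276=42550 | T(25,24)=276+24·1=300
Read c(25,23) = 42550, c(25,24) = 300.

42550, 300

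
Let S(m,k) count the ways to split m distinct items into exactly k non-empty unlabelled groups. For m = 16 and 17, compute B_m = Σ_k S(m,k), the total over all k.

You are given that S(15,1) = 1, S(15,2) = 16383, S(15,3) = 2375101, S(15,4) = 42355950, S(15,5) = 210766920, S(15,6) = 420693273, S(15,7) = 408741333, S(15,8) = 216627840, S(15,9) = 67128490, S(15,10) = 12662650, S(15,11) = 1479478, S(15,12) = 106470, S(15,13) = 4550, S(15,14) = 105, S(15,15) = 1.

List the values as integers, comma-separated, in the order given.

10480142147, 82864869804

row 16: T[16][1]=1·1+0=1  T[16][2]=2·16383+1=32767  T[16][3]=3·2375101+16383=7141686  T[16][4]=4·42355950+2375101=171798901  T[16][5]=5·210766920+42355950=1096190550  T[16][6]=6·420693273+210766920=2734926558  T[16][7]=7·408741333+420693273=3281882604  T[16][8]=8·216627840+408741333=2141764053  T[16][9]=9·67128490+216627840=820784250  T[16][10]=10·12662650+67128490=193754990  T[16][11]=11·1479478+12662650=28936908  T[16][12]=12·106470+1479478=2757118  T[16][13]=13·4550+106470=165620  T[16][14]=14·105+4550=6020  T[16][15]=15·1+105=120  T[16][16]=16·0+1=1
row 17: T[17][1]=1·1+0=1  T[17][2]=2·32767+1=65535  T[17][3]=3·7141686+32767=21457825  T[17][4]=4·171798901+7141686=694337290  T[17][5]=5·1096190550+171798901=5652751651  T[17][6]=6·2734926558+1096190550=17505749898  T[17][7]=7·3281882604+2734926558=25708104786  T[17][8]=8·2141764053+3281882604=20415995028  T[17][9]=9·820784250+2141764053=9528822303  T[17][10]=10·193754990+820784250=2758334150  T[17][11]=11·28936908+193754990=512060978  T[17][12]=12·2757118+28936908=62022324  T[17][13]=13·165620+2757118=4910178  T[17][14]=14·6020+165620=249900  T[17][15]=15·120+6020=7820  T[17][16]=16·1+120=136  T[17][17]=17·0+1=1
B_16 = ΣS(16,k) = 1+32767+7141686+171798901+1096190550+2734926558+3281882604+2141764053+820784250+193754990+28936908+2757118+165620+6020+120+1 = 10480142147
B_17 = ΣS(17,k) = 1+65535+21457825+694337290+5652751651+17505749898+25708104786+20415995028+9528822303+2758334150+512060978+62022324+4910178+249900+7820+136+1 = 82864869804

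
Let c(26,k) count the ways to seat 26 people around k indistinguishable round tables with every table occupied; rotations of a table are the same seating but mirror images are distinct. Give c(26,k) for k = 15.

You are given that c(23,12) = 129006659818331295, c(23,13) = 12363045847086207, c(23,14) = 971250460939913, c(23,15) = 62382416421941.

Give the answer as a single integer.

3557372853474553750

@24  (24,13):12363045847086207·23+129006659818331295→413356714301314056, (24,14):971250460939913·23+12363045847086207→34701806448704206, (24,15):62382416421941·23+971250460939913→2406046038644556
@25  (25,14):34701806448704206·24+413356714301314056→1246200069070215000, (25,15):2406046038644556·24+34701806448704206→92446911376173550
@26  (26,15):92446911376173550·25+1246200069070215000→3557372853474553750
Read c(26,15) = 3557372853474553750.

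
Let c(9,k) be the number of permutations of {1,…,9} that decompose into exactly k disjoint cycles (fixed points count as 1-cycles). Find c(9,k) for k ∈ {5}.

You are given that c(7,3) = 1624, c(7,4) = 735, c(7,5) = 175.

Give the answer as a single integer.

row 8: T[8][4]=7·735+1624=6769  T[8][5]=7·175+735=1960
row 9: T[9][5]=8·1960+6769=22449
Read c(9,5) = 22449.

22449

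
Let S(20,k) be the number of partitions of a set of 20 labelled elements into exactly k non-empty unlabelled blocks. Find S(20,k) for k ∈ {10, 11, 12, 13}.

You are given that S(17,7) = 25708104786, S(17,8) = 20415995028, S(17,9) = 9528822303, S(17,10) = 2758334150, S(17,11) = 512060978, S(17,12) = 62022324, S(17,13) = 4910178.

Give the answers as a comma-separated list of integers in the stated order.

i=18: T(18,8)=25708104786+8·20415995028=189036065010 | T(18,9)=20415995028+9·9528822303=106175395755 | T(18,10)=9528822303+10·2758334150=37112163803 | T(18,11)=2758334150+11·512060978=8391004908 | T(18,12)=512060978+12·62022324=1256328866 | T(18,13)=62022324+13·4910178=125854638
i=19: T(19,9)=189036065010+9·106175395755=1144614626805 | T(19,10)=106175395755+10·37112163803=477297033785 | T(19,11)=37112163803+11·8391004908=129413217791 | T(19,12)=8391004908+12·1256328866=23466951300 | T(19,13)=1256328866+13·125854638=2892439160
i=20: T(20,10)=1144614626805+10·477297033785=5917584964655 | T(20,11)=477297033785+11·129413217791=1900842429486 | T(20,12)=129413217791+12·23466951300=411016633391 | T(20,13)=23466951300+13·2892439160=61068660380
Read S(20,10) = 5917584964655, S(20,11) = 1900842429486, S(20,12) = 411016633391, S(20,13) = 61068660380.

5917584964655, 1900842429486, 411016633391, 61068660380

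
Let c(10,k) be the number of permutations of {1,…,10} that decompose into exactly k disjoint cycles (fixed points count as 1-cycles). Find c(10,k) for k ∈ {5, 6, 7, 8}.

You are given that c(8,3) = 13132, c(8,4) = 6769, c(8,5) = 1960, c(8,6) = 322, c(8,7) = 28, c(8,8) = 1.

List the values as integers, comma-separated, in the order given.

269325, 63273, 9450, 870

row 9: T[9][4]=8·6769+13132=67284  T[9][5]=8·1960+6769=22449  T[9][6]=8·322+1960=4536  T[9][7]=8·28+322=546  T[9][8]=8·1+28=36
row 10: T[10][5]=9·22449+67284=269325  T[10][6]=9·4536+22449=63273  T[10][7]=9·546+4536=9450  T[10][8]=9·36+546=870
Read c(10,5) = 269325, c(10,6) = 63273, c(10,7) = 9450, c(10,8) = 870.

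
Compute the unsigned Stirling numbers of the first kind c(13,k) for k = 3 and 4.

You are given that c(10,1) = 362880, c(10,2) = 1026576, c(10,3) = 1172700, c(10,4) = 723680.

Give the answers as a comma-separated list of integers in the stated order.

row 11: T[11][1]=10·362880+0=3628800  T[11][2]=10·1026576+362880=10628640  T[11][3]=10·1172700+1026576=12753576  T[11][4]=10·723680+1172700=8409500
row 12: T[12][2]=11·10628640+3628800=120543840  T[12][3]=11·12753576+10628640=150917976  T[12][4]=11·8409500+12753576=105258076
row 13: T[13][3]=12·150917976+120543840=1931559552  T[13][4]=12·105258076+150917976=1414014888
Read c(13,3) = 1931559552, c(13,4) = 1414014888.

1931559552, 1414014888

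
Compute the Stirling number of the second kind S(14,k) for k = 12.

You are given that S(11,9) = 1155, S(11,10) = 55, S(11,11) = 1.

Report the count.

row 12: T[12][10]=10·55+1155=1705  T[12][11]=11·1+55=66  T[12][12]=12·0+1=1
row 13: T[13][11]=11·66+1705=2431  T[13][12]=12·1+66=78
row 14: T[14][12]=12·78+2431=3367
Read S(14,12) = 3367.

3367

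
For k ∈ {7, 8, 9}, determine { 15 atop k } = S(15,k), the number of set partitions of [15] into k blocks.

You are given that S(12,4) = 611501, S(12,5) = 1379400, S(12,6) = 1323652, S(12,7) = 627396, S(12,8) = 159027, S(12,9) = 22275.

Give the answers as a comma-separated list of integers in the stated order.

408741333, 216627840, 67128490

row 13: T[13][5]=5·1379400+611501=7508501  T[13][6]=6·1323652+1379400=9321312  T[13][7]=7·627396+1323652=5715424  T[13][8]=8·159027+627396=1899612  T[13][9]=9·22275+159027=359502
row 14: T[14][6]=6·9321312+7508501=63436373  T[14][7]=7·5715424+9321312=49329280  T[14][8]=8·1899612+5715424=20912320  T[14][9]=9·359502+1899612=5135130
row 15: T[15][7]=7·49329280+63436373=408741333  T[15][8]=8·20912320+49329280=216627840  T[15][9]=9·5135130+20912320=67128490
Read S(15,7) = 408741333, S(15,8) = 216627840, S(15,9) = 67128490.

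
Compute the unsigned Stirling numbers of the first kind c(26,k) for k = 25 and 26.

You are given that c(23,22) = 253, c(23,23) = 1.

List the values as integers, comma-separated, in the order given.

@24  (24,23):1·23+253→276, (24,24):0·23+1→1
@25  (25,24):1·24+276→300, (25,25):0·24+1→1
@26  (26,25):1·25+300→325, (26,26):0·25+1→1
Read c(26,25) = 325, c(26,26) = 1.

325, 1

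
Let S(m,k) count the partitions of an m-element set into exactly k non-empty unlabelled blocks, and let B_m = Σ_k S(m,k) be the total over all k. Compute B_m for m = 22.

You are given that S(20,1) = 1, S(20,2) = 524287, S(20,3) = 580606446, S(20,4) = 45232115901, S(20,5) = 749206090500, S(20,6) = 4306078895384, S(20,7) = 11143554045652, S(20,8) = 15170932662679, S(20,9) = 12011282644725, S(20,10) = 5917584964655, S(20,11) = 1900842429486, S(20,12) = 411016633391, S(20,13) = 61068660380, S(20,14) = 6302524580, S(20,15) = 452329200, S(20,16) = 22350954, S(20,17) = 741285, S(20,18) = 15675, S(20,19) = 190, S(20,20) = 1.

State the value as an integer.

4506715738447323

@21  (21,1):1·1+0→1, (21,2):524287·2+1→1048575, (21,3):580606446·3+524287→1742343625, (21,4):45232115901·4+580606446→181509070050, (21,5):749206090500·5+45232115901→3791262568401, (21,6):4306078895384·6+749206090500→26585679462804, (21,7):11143554045652·7+4306078895384→82310957214948, (21,8):15170932662679·8+11143554045652→132511015347084, (21,9):12011282644725·9+15170932662679→123272476465204, (21,10):5917584964655·10+12011282644725→71187132291275, (21,11):1900842429486·11+5917584964655→26826851689001, (21,12):411016633391·12+1900842429486→6833042030178, (21,13):61068660380·13+411016633391→1204909218331, (21,14):6302524580·14+61068660380→149304004500, (21,15):452329200·15+6302524580→13087462580, (21,16):22350954·16+452329200→809944464, (21,17):741285·17+22350954→34952799, (21,18):15675·18+741285→1023435, (21,19):190·19+15675→19285, (21,20):1·20+190→210, (21,21):0·21+1→1
@22  (22,1):1·1+0→1, (22,2):1048575·2+1→2097151, (22,3):1742343625·3+1048575→5228079450, (22,4):181509070050·4+1742343625→727778623825, (22,5):3791262568401·5+181509070050→19137821912055, (22,6):26585679462804·6+3791262568401→163305339345225, (22,7):82310957214948·7+26585679462804→602762379967440, (22,8):132511015347084·8+82310957214948→1142399079991620, (22,9):123272476465204·9+132511015347084→1241963303533920, (22,10):71187132291275·10+123272476465204→835143799377954, (22,11):26826851689001·11+71187132291275→366282500870286, (22,12):6833042030178·12+26826851689001→108823356051137, (22,13):1204909218331·13+6833042030178→22496861868481, (22,14):149304004500·14+1204909218331→3295165281331, (22,15):13087462580·15+149304004500→345615943200, (22,16):809944464·16+13087462580→26046574004, (22,17):34952799·17+809944464→1404142047, (22,18):1023435·18+34952799→53374629, (22,19):19285·19+1023435→1389850, (22,20):210·20+19285→23485, (22,21):1·21+210→231, (22,22):0·22+1→1
B_22 = ΣS(22,k) = 1+2097151+5228079450+727778623825+19137821912055+163305339345225+602762379967440+1142399079991620+1241963303533920+835143799377954+366282500870286+108823356051137+22496861868481+3295165281331+345615943200+26046574004+1404142047+53374629+1389850+23485+231+1 = 4506715738447323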